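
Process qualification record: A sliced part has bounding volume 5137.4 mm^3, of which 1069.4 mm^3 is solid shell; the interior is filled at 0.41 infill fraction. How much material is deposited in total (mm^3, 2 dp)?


V_infill = (5137.4 - 1069.4) * 0.41 = 1667.88
V_total = 1069.4 + 1667.88 = 2737.28 mm^3


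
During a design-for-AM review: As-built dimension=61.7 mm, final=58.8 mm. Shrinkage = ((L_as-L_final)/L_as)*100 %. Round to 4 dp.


Shrinkage = ((61.7-58.8)/61.7)*100 = 4.7002 %


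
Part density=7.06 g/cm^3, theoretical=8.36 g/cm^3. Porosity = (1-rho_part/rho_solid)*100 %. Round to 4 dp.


Porosity = (1-7.06/8.36)*100 = 15.5502 %


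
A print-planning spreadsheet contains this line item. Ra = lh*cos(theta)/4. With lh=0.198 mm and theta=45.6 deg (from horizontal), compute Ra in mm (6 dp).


Ra = 0.198 * cos(45.6) / 4 = 0.034633 mm


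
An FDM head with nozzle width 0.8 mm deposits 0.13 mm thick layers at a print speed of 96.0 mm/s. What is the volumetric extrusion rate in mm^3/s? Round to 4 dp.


Rate = 0.8 * 0.13 * 96.0 = 9.984 mm^3/s


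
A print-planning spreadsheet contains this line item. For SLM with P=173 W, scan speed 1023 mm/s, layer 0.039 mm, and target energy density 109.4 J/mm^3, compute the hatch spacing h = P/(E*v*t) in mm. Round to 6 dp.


h = 173 / (109.4*1023*0.039) = 0.039636 mm


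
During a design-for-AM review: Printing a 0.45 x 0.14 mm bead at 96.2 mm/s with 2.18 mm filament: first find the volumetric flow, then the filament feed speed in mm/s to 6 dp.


Q = 0.45 * 0.14 * 96.2 = 6.0606 mm^3/s
A_fil = pi*(2.18/2)^2 = 3.73252623 mm^2
v_feed = 6.0606 / 3.73252623 = 1.623726 mm/s


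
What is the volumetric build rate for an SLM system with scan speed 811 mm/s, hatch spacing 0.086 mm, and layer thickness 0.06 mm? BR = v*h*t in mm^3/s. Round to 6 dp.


Rate = 811 * 0.086 * 0.06 = 4.18476 mm^3/s


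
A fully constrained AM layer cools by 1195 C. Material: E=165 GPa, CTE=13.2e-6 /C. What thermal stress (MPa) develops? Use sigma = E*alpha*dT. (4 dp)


sigma = 165*1000 * 13.2e-6 * 1195 = 2602.71 MPa


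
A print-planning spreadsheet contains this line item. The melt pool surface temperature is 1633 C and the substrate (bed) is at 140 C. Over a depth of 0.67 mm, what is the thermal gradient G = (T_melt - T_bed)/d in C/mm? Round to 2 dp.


G = (1633-140)/0.67 = 2228.36 C/mm


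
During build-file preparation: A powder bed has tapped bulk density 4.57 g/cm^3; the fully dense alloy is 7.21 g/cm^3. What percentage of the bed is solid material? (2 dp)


Packing = (4.57/7.21)*100 = 63.38 %


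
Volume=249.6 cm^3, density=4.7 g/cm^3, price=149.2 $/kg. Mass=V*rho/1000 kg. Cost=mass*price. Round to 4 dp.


Mass = 249.6*4.7/1000 = 1.17312 kg
Cost = 1.17312 * 149.2 = 175.0295 $


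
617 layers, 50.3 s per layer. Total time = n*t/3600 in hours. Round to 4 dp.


t = 617 * 50.3 / 3600 = 8.6209 hrs


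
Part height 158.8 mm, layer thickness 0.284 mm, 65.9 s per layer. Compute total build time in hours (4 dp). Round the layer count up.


Layers = ceil(158.8/0.284) = 560
t = 560 * 65.9 / 3600 = 10.2511 hrs


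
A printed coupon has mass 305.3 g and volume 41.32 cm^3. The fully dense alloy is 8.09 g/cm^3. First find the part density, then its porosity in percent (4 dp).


rho_part = 305.3 / 41.32 = 7.38867377 g/cm^3
Porosity = (1 - 7.38867377/8.09)*100 = 8.6691 %


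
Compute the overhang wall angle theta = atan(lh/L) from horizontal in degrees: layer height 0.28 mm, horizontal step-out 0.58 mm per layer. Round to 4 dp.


angle = atan(0.28/0.58) = 25.7693 degrees


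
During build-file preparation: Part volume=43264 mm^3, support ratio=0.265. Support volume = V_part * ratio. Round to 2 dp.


V_support = 43264 * 0.265 = 11464.96 mm^3


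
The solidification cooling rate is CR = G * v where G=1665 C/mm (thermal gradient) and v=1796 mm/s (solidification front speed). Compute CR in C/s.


CR = 1665 * 1796 = 2990340 C/s


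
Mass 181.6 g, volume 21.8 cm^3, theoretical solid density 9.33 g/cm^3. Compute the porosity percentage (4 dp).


rho_part = 181.6 / 21.8 = 8.33027523 g/cm^3
Porosity = (1 - 8.33027523/9.33)*100 = 10.7152 %


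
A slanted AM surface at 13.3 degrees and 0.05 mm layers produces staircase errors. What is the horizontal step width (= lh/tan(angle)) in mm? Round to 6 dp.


step = 0.05 / tan(13.3) = 0.211515 mm


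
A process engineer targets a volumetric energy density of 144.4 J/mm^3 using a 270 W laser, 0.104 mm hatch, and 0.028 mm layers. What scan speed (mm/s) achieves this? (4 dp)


v = 270 / (144.4*0.104*0.028) = 642.1037 mm/s


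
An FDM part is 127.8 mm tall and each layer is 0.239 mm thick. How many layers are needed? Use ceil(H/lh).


Layers = ceil(127.8/0.239) = 535


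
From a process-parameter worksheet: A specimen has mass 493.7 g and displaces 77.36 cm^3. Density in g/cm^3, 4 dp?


rho = 493.7 / 77.36 = 6.3819 g/cm^3


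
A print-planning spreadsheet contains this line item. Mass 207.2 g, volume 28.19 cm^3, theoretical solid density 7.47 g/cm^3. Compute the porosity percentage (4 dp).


rho_part = 207.2 / 28.19 = 7.35012416 g/cm^3
Porosity = (1 - 7.35012416/7.47)*100 = 1.6048 %


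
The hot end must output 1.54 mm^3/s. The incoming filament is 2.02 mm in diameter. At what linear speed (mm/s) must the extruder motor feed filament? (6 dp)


A = pi*(2.02/2)^2 = 3.204739
v = 1.54 / 3.204739 = 0.480538 mm/s


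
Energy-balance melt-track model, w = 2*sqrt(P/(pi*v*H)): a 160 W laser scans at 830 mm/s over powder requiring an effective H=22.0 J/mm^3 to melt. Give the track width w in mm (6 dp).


w = 2*sqrt(160/(pi*830*22.0)) = 0.105624 mm


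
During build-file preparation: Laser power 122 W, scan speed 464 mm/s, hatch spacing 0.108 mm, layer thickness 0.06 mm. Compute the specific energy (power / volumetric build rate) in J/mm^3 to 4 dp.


Build rate = 464 * 0.108 * 0.06 = 3.00672 mm^3/s
SE = 122 / 3.00672 = 40.5758 J/mm^3


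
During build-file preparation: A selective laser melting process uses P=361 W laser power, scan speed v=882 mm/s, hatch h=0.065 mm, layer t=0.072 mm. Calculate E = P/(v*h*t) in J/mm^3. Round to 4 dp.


E = 361 / (882*0.065*0.072) = 87.4566 J/mm^3


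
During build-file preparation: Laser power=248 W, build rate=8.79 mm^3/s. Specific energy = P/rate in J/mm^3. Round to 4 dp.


SE = 248 / 8.79 = 28.2139 J/mm^3


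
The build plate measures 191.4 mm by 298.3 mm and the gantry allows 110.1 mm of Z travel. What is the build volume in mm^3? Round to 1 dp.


V = 191.4 * 298.3 * 110.1 = 6286117.7 mm^3


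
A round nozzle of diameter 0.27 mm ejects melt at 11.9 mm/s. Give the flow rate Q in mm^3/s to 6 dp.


A = pi*(0.27/2)^2 = 0.05725553 mm^2
Q = 0.05725553 * 11.9 = 0.681341 mm^3/s


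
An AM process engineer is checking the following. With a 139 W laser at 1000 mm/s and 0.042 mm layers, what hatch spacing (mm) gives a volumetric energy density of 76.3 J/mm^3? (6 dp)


h = 139 / (76.3*1000*0.042) = 0.043375 mm


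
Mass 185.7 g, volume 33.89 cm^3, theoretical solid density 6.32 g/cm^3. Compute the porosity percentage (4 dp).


rho_part = 185.7 / 33.89 = 5.47949248 g/cm^3
Porosity = (1 - 5.47949248/6.32)*100 = 13.2992 %


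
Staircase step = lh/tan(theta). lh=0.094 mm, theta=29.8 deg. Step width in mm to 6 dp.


step = 0.094 / tan(29.8) = 0.164133 mm


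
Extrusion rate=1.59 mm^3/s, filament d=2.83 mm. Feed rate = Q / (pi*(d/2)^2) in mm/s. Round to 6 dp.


A = pi*(2.83/2)^2 = 6.290175
v = 1.59 / 6.290175 = 0.252775 mm/s


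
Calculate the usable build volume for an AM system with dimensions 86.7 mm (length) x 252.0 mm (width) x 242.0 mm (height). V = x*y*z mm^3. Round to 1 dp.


V = 86.7 * 252.0 * 242.0 = 5287312.8 mm^3


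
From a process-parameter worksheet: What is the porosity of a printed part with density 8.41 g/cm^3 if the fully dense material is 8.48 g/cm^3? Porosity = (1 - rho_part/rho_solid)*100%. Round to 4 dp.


Porosity = (1-8.41/8.48)*100 = 0.8255 %


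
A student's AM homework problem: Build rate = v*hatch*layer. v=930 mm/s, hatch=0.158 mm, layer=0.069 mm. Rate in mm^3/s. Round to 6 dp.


Rate = 930 * 0.158 * 0.069 = 10.13886 mm^3/s


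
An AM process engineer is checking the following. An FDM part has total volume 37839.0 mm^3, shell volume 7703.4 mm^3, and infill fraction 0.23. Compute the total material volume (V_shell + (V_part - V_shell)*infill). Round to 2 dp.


V_infill = (37839.0 - 7703.4) * 0.23 = 6931.19
V_total = 7703.4 + 6931.19 = 14634.59 mm^3


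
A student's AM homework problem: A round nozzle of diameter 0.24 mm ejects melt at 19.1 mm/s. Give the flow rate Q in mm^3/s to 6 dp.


A = pi*(0.24/2)^2 = 0.04523893 mm^2
Q = 0.04523893 * 19.1 = 0.864064 mm^3/s


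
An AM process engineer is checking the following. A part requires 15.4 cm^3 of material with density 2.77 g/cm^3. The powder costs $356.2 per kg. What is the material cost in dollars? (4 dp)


Mass = 15.4*2.77/1000 = 0.042658 kg
Cost = 0.042658 * 356.2 = 15.1948 $


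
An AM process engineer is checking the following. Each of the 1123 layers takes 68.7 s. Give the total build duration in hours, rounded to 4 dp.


t = 1123 * 68.7 / 3600 = 21.4306 hrs


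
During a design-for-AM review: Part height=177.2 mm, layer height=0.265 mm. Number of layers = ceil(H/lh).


Layers = ceil(177.2/0.265) = 669


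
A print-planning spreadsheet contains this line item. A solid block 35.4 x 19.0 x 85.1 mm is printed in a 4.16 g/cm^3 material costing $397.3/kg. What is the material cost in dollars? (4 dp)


V = 35.4 * 19.0 * 85.1 = 57238.26 mm^3 = 57.23826 cm^3
Mass = 57.23826 * 4.16 / 1000 = 0.23811116 kg
Cost = 0.23811116 * 397.3 = 94.6016 $


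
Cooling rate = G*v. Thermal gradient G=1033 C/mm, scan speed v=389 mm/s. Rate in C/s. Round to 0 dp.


CR = 1033 * 389 = 401837 C/s


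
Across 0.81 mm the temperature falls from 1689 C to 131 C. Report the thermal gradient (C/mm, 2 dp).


G = (1689-131)/0.81 = 1923.46 C/mm


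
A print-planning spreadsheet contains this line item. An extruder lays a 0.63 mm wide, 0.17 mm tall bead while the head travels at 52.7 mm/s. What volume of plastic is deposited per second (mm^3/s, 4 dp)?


Rate = 0.63 * 0.17 * 52.7 = 5.6442 mm^3/s


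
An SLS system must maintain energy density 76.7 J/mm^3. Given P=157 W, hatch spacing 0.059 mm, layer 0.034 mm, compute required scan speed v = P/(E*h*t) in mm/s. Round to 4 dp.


v = 157 / (76.7*0.059*0.034) = 1020.4068 mm/s


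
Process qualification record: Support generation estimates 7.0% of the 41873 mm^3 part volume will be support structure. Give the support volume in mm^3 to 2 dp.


V_support = 41873 * 0.07 = 2931.11 mm^3


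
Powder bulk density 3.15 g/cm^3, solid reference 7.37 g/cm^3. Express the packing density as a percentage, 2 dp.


Packing = (3.15/7.37)*100 = 42.74 %


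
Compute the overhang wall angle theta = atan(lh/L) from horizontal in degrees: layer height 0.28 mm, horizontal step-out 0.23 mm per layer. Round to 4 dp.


angle = atan(0.28/0.23) = 50.5993 degrees


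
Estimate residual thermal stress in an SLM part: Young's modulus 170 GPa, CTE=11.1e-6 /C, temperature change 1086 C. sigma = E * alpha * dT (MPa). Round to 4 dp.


sigma = 170*1000 * 11.1e-6 * 1086 = 2049.282 MPa


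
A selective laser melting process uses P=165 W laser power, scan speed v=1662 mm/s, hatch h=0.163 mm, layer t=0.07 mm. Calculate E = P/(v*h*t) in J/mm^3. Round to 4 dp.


E = 165 / (1662*0.163*0.07) = 8.701 J/mm^3


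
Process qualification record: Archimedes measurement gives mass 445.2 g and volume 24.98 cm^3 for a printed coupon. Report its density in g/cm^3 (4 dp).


rho = 445.2 / 24.98 = 17.8223 g/cm^3


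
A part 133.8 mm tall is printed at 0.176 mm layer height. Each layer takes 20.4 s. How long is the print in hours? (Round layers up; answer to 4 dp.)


Layers = ceil(133.8/0.176) = 761
t = 761 * 20.4 / 3600 = 4.3123 hrs


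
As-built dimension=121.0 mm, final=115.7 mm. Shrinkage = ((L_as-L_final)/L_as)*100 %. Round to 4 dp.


Shrinkage = ((121.0-115.7)/121.0)*100 = 4.3802 %


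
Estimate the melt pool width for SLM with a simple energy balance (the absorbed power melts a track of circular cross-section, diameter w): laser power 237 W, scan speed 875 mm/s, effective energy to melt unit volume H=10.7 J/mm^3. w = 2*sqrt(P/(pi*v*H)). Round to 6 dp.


w = 2*sqrt(237/(pi*875*10.7)) = 0.179528 mm


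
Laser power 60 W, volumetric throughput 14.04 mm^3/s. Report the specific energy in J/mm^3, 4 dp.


SE = 60 / 14.04 = 4.2735 J/mm^3


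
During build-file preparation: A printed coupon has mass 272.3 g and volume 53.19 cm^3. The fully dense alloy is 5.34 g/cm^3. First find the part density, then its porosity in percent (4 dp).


rho_part = 272.3 / 53.19 = 5.11938334 g/cm^3
Porosity = (1 - 5.11938334/5.34)*100 = 4.1314 %


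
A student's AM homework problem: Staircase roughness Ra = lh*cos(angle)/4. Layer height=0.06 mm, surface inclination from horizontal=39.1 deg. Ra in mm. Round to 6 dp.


Ra = 0.06 * cos(39.1) / 4 = 0.011641 mm


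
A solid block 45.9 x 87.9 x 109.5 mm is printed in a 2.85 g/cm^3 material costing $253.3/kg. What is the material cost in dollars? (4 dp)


V = 45.9 * 87.9 * 109.5 = 441789.795 mm^3 = 441.789795 cm^3
Mass = 441.789795 * 2.85 / 1000 = 1.25910092 kg
Cost = 1.25910092 * 253.3 = 318.9303 $


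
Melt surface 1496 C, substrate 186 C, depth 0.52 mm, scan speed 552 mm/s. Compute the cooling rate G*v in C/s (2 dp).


G = (1496-186)/0.52 = 2519.23076923 C/mm
CR = 2519.23076923 * 552 = 1390615.38 C/s


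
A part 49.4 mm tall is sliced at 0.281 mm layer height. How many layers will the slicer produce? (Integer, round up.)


Layers = ceil(49.4/0.281) = 176


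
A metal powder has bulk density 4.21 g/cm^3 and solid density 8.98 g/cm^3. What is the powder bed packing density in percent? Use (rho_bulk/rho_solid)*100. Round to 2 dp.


Packing = (4.21/8.98)*100 = 46.88 %


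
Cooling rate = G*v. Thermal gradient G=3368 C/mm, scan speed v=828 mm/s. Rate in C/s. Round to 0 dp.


CR = 3368 * 828 = 2788704 C/s


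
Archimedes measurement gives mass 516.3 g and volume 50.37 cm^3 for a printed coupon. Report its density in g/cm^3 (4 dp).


rho = 516.3 / 50.37 = 10.2501 g/cm^3


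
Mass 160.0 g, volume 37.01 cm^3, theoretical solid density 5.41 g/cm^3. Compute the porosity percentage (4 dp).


rho_part = 160.0 / 37.01 = 4.3231559 g/cm^3
Porosity = (1 - 4.3231559/5.41)*100 = 20.0895 %


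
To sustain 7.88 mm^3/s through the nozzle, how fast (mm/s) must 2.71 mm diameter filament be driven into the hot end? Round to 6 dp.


A = pi*(2.71/2)^2 = 5.768043
v = 7.88 / 5.768043 = 1.366148 mm/s


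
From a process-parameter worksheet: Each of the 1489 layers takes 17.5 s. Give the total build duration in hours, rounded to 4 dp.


t = 1489 * 17.5 / 3600 = 7.2382 hrs


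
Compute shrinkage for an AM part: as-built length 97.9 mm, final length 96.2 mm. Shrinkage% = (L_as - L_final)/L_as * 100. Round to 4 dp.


Shrinkage = ((97.9-96.2)/97.9)*100 = 1.7365 %


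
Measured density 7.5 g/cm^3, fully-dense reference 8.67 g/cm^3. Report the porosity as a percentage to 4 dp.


Porosity = (1-7.5/8.67)*100 = 13.4948 %


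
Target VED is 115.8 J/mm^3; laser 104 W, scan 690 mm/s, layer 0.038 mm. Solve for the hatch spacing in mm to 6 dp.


h = 104 / (115.8*690*0.038) = 0.034252 mm


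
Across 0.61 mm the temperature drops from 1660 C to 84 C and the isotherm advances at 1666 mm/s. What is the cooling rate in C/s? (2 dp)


G = (1660-84)/0.61 = 2583.60655738 C/mm
CR = 2583.60655738 * 1666 = 4304288.52 C/s


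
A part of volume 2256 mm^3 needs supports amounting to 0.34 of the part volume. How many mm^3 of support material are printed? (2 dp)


V_support = 2256 * 0.34 = 767.04 mm^3


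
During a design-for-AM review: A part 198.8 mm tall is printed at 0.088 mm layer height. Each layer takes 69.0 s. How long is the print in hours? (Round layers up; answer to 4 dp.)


Layers = ceil(198.8/0.088) = 2260
t = 2260 * 69.0 / 3600 = 43.3167 hrs


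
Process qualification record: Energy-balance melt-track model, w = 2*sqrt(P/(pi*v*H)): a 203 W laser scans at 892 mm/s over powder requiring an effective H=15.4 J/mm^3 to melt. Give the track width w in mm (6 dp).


w = 2*sqrt(203/(pi*892*15.4)) = 0.13717 mm


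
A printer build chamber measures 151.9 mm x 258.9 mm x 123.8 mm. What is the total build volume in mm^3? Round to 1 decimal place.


V = 151.9 * 258.9 * 123.8 = 4868671.5 mm^3


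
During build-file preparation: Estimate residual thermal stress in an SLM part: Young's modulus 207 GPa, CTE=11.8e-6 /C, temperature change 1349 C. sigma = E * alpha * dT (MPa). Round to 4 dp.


sigma = 207*1000 * 11.8e-6 * 1349 = 3295.0674 MPa


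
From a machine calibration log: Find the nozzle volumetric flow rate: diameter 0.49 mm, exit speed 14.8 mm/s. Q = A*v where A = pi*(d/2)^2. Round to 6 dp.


A = pi*(0.49/2)^2 = 0.1885741 mm^2
Q = 0.1885741 * 14.8 = 2.790897 mm^3/s


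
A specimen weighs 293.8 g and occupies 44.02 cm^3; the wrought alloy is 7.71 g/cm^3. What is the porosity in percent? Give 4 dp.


rho_part = 293.8 / 44.02 = 6.67423898 g/cm^3
Porosity = (1 - 6.67423898/7.71)*100 = 13.434 %


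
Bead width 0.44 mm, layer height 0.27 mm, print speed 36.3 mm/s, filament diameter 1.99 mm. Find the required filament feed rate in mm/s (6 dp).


Q = 0.44 * 0.27 * 36.3 = 4.31244 mm^3/s
A_fil = pi*(1.99/2)^2 = 3.11025527 mm^2
v_feed = 4.31244 / 3.11025527 = 1.386523 mm/s


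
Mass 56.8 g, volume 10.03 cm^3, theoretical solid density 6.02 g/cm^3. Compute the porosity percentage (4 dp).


rho_part = 56.8 / 10.03 = 5.66301097 g/cm^3
Porosity = (1 - 5.66301097/6.02)*100 = 5.9301 %


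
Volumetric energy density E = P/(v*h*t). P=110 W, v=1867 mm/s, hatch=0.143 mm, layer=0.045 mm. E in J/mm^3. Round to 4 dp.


E = 110 / (1867*0.143*0.045) = 9.1559 J/mm^3


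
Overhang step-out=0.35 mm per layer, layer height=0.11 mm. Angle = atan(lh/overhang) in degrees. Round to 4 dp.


angle = atan(0.11/0.35) = 17.4472 degrees


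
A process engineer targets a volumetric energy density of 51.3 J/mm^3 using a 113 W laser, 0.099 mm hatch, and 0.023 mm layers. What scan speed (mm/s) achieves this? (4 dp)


v = 113 / (51.3*0.099*0.023) = 967.3821 mm/s


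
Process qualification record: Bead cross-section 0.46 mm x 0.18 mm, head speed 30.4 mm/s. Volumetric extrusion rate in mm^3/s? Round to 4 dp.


Rate = 0.46 * 0.18 * 30.4 = 2.5171 mm^3/s


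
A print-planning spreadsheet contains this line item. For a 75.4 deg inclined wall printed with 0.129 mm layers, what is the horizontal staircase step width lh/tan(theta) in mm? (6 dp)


step = 0.129 / tan(75.4) = 0.033602 mm


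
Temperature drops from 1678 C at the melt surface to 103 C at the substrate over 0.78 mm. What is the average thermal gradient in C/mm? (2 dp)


G = (1678-103)/0.78 = 2019.23 C/mm


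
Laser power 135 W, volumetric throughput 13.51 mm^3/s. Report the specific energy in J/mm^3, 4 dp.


SE = 135 / 13.51 = 9.9926 J/mm^3


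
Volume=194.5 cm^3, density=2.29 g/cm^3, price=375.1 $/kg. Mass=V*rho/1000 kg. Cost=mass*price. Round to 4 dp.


Mass = 194.5*2.29/1000 = 0.445405 kg
Cost = 0.445405 * 375.1 = 167.0714 $


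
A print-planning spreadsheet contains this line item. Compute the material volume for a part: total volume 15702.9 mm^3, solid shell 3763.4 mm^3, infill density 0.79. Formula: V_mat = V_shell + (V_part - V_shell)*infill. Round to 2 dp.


V_infill = (15702.9 - 3763.4) * 0.79 = 9432.21
V_total = 3763.4 + 9432.21 = 13195.61 mm^3


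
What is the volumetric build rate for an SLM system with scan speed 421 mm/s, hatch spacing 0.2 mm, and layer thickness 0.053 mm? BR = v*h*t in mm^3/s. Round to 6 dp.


Rate = 421 * 0.2 * 0.053 = 4.4626 mm^3/s


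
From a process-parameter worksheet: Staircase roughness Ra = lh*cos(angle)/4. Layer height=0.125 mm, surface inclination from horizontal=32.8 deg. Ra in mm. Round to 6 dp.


Ra = 0.125 * cos(32.8) / 4 = 0.026268 mm


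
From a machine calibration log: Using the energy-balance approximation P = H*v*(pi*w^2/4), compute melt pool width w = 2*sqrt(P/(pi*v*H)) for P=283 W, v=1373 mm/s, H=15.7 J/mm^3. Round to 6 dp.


w = 2*sqrt(283/(pi*1373*15.7)) = 0.129289 mm


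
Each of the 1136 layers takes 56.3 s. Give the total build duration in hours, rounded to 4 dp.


t = 1136 * 56.3 / 3600 = 17.7658 hrs


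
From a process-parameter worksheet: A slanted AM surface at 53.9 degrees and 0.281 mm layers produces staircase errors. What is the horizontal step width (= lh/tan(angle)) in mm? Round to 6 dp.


step = 0.281 / tan(53.9) = 0.204909 mm


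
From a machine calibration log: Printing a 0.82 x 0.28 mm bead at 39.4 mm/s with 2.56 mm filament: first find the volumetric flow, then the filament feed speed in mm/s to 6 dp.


Q = 0.82 * 0.28 * 39.4 = 9.04624 mm^3/s
A_fil = pi*(2.56/2)^2 = 5.1471854 mm^2
v_feed = 9.04624 / 5.1471854 = 1.757512 mm/s


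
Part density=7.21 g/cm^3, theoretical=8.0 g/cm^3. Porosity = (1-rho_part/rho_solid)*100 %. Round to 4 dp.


Porosity = (1-7.21/8.0)*100 = 9.875 %


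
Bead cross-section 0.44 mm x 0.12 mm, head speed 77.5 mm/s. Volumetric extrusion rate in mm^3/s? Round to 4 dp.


Rate = 0.44 * 0.12 * 77.5 = 4.092 mm^3/s


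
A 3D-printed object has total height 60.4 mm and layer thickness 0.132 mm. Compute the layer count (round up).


Layers = ceil(60.4/0.132) = 458


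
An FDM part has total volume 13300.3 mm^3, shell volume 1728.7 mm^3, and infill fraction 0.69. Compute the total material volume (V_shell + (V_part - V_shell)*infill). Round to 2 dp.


V_infill = (13300.3 - 1728.7) * 0.69 = 7984.4
V_total = 1728.7 + 7984.4 = 9713.1 mm^3


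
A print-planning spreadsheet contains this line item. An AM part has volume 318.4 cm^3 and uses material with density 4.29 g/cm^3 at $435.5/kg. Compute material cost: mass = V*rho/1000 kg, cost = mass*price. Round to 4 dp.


Mass = 318.4*4.29/1000 = 1.365936 kg
Cost = 1.365936 * 435.5 = 594.8651 $


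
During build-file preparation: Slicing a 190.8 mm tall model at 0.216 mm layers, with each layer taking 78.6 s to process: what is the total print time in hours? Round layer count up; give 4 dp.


Layers = ceil(190.8/0.216) = 884
t = 884 * 78.6 / 3600 = 19.3007 hrs


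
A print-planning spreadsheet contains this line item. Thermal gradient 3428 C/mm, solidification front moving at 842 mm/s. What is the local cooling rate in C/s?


CR = 3428 * 842 = 2886376 C/s


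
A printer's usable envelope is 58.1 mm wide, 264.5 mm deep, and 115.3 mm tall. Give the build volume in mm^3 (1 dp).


V = 58.1 * 264.5 * 115.3 = 1771867.0 mm^3


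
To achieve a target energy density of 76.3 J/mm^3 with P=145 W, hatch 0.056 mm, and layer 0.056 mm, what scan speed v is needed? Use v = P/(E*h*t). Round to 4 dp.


v = 145 / (76.3*0.056*0.056) = 605.9927 mm/s


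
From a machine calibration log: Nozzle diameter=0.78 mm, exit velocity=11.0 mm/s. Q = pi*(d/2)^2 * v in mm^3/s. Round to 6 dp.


A = pi*(0.78/2)^2 = 0.47783624 mm^2
Q = 0.47783624 * 11.0 = 5.256199 mm^3/s


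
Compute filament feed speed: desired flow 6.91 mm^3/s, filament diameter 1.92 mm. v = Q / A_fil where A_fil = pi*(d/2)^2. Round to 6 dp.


A = pi*(1.92/2)^2 = 2.895292
v = 6.91 / 2.895292 = 2.386633 mm/s


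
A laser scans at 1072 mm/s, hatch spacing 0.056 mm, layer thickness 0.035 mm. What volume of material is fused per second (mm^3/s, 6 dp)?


Rate = 1072 * 0.056 * 0.035 = 2.10112 mm^3/s


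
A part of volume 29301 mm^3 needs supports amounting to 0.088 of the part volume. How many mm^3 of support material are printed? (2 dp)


V_support = 29301 * 0.088 = 2578.49 mm^3


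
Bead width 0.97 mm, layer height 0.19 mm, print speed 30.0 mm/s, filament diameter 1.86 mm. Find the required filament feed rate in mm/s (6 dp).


Q = 0.97 * 0.19 * 30.0 = 5.529 mm^3/s
A_fil = pi*(1.86/2)^2 = 2.71716349 mm^2
v_feed = 5.529 / 2.71716349 = 2.034843 mm/s


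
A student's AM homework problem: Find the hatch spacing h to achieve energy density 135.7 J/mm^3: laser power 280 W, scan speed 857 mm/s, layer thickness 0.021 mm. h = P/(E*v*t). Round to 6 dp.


h = 280 / (135.7*857*0.021) = 0.114651 mm


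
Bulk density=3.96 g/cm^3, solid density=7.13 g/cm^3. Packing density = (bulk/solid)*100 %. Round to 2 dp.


Packing = (3.96/7.13)*100 = 55.54 %


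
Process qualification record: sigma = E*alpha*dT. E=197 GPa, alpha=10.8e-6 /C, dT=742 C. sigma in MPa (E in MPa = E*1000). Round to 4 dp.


sigma = 197*1000 * 10.8e-6 * 742 = 1578.6792 MPa


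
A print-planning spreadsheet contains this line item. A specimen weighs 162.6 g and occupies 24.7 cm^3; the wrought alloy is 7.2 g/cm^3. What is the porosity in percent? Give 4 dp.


rho_part = 162.6 / 24.7 = 6.58299595 g/cm^3
Porosity = (1 - 6.58299595/7.2)*100 = 8.5695 %


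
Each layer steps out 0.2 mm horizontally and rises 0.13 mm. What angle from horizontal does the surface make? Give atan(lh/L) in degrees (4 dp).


angle = atan(0.13/0.2) = 33.0239 degrees


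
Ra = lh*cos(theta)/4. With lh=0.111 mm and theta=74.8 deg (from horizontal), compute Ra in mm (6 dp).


Ra = 0.111 * cos(74.8) / 4 = 0.007276 mm


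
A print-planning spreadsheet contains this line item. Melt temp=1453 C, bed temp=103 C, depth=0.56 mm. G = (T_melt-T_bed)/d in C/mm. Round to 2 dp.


G = (1453-103)/0.56 = 2410.71 C/mm


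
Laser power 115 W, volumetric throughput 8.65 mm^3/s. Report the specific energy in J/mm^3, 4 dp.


SE = 115 / 8.65 = 13.2948 J/mm^3


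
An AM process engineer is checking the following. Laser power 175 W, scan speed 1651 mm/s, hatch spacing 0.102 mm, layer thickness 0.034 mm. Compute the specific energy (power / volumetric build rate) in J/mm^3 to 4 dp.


Build rate = 1651 * 0.102 * 0.034 = 5.725668 mm^3/s
SE = 175 / 5.725668 = 30.5641 J/mm^3


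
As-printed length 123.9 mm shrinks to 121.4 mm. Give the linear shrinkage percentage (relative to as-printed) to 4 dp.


Shrinkage = ((123.9-121.4)/123.9)*100 = 2.0178 %


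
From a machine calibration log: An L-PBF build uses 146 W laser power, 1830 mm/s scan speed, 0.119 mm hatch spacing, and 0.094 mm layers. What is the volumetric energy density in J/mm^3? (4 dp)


E = 146 / (1830*0.119*0.094) = 7.1323 J/mm^3


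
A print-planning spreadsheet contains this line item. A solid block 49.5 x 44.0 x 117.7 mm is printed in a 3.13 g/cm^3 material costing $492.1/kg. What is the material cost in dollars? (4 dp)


V = 49.5 * 44.0 * 117.7 = 256350.6 mm^3 = 256.3506 cm^3
Mass = 256.3506 * 3.13 / 1000 = 0.80237738 kg
Cost = 0.80237738 * 492.1 = 394.8499 $


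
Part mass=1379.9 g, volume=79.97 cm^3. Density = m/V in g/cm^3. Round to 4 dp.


rho = 1379.9 / 79.97 = 17.2552 g/cm^3


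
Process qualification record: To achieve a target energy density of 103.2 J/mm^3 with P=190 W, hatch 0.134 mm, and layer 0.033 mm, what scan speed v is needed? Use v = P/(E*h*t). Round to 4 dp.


v = 190 / (103.2*0.134*0.033) = 416.3467 mm/s


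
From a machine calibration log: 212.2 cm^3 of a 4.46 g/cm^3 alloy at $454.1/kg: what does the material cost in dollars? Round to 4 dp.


Mass = 212.2*4.46/1000 = 0.946412 kg
Cost = 0.946412 * 454.1 = 429.7657 $


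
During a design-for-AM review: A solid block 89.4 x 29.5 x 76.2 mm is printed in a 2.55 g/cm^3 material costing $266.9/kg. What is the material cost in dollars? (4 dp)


V = 89.4 * 29.5 * 76.2 = 200962.26 mm^3 = 200.96226 cm^3
Mass = 200.96226 * 2.55 / 1000 = 0.51245376 kg
Cost = 0.51245376 * 266.9 = 136.7739 $


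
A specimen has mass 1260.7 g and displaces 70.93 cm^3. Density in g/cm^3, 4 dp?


rho = 1260.7 / 70.93 = 17.7739 g/cm^3


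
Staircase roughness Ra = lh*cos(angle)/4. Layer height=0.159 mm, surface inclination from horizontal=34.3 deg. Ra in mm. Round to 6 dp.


Ra = 0.159 * cos(34.3) / 4 = 0.032837 mm


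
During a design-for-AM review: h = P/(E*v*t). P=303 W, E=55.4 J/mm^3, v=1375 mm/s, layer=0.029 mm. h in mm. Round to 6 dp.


h = 303 / (55.4*1375*0.029) = 0.137161 mm


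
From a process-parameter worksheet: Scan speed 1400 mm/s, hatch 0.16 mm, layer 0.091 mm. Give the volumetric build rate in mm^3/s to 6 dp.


Rate = 1400 * 0.16 * 0.091 = 20.384 mm^3/s


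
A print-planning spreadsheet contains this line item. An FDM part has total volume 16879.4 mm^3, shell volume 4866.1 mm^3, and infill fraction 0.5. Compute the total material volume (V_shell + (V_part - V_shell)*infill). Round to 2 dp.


V_infill = (16879.4 - 4866.1) * 0.5 = 6006.65
V_total = 4866.1 + 6006.65 = 10872.75 mm^3


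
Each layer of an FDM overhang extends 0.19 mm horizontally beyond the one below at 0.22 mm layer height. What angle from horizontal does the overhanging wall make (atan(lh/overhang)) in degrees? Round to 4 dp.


angle = atan(0.22/0.19) = 49.1849 degrees


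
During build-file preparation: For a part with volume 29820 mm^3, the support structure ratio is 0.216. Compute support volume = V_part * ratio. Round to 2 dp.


V_support = 29820 * 0.216 = 6441.12 mm^3


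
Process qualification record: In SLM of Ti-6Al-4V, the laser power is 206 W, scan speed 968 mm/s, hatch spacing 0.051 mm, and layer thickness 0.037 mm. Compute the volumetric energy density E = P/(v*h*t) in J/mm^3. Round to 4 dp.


E = 206 / (968*0.051*0.037) = 112.7769 J/mm^3


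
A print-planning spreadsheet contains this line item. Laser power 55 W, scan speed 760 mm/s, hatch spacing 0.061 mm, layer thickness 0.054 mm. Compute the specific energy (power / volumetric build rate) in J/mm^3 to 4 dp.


Build rate = 760 * 0.061 * 0.054 = 2.50344 mm^3/s
SE = 55 / 2.50344 = 21.9698 J/mm^3


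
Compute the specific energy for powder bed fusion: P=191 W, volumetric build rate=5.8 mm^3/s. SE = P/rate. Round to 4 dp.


SE = 191 / 5.8 = 32.931 J/mm^3


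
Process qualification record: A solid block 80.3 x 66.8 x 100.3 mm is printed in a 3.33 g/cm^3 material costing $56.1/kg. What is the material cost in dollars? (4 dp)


V = 80.3 * 66.8 * 100.3 = 538013.212 mm^3 = 538.013212 cm^3
Mass = 538.013212 * 3.33 / 1000 = 1.791584 kg
Cost = 1.791584 * 56.1 = 100.5079 $


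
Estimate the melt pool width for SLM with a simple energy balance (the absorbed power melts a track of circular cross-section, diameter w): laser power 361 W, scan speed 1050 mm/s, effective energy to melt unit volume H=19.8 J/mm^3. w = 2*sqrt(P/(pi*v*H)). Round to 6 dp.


w = 2*sqrt(361/(pi*1050*19.8)) = 0.14869 mm


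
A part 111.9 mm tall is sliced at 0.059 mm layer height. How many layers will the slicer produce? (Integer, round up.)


Layers = ceil(111.9/0.059) = 1897


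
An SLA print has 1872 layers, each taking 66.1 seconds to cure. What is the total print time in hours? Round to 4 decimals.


t = 1872 * 66.1 / 3600 = 34.372 hrs


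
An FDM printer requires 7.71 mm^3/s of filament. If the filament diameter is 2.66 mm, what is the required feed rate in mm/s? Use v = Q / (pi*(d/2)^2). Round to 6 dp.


A = pi*(2.66/2)^2 = 5.557163
v = 7.71 / 5.557163 = 1.387399 mm/s


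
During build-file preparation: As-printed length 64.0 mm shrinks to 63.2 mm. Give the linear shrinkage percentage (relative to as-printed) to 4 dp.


Shrinkage = ((64.0-63.2)/64.0)*100 = 1.25 %


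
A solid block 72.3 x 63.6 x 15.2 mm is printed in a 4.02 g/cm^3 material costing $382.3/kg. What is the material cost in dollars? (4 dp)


V = 72.3 * 63.6 * 15.2 = 69893.856 mm^3 = 69.893856 cm^3
Mass = 69.893856 * 4.02 / 1000 = 0.2809733 kg
Cost = 0.2809733 * 382.3 = 107.4161 $


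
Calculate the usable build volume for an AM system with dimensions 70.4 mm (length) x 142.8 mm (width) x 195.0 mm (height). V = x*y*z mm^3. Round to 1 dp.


V = 70.4 * 142.8 * 195.0 = 1960358.4 mm^3


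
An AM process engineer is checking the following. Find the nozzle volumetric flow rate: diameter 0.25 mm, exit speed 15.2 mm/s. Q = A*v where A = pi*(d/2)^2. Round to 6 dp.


A = pi*(0.25/2)^2 = 0.04908739 mm^2
Q = 0.04908739 * 15.2 = 0.746128 mm^3/s


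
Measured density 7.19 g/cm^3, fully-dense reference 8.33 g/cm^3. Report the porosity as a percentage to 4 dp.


Porosity = (1-7.19/8.33)*100 = 13.6855 %


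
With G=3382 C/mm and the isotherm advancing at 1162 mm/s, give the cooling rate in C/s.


CR = 3382 * 1162 = 3929884 C/s


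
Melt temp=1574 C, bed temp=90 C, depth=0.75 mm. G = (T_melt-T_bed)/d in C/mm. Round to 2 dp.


G = (1574-90)/0.75 = 1978.67 C/mm


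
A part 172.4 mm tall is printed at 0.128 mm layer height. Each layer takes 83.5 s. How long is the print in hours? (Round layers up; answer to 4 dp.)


Layers = ceil(172.4/0.128) = 1347
t = 1347 * 83.5 / 3600 = 31.2429 hrs


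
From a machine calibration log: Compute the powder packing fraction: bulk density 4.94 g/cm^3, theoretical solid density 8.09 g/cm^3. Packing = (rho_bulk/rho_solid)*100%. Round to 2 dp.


Packing = (4.94/8.09)*100 = 61.06 %


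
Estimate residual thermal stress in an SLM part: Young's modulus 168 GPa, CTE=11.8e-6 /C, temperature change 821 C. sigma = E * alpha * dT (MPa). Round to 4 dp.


sigma = 168*1000 * 11.8e-6 * 821 = 1627.5504 MPa


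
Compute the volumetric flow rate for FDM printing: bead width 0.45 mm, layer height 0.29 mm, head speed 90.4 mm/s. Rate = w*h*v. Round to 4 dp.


Rate = 0.45 * 0.29 * 90.4 = 11.7972 mm^3/s


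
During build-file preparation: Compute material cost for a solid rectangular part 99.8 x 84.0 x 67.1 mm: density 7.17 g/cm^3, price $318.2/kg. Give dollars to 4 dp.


V = 99.8 * 84.0 * 67.1 = 562512.72 mm^3 = 562.51272 cm^3
Mass = 562.51272 * 7.17 / 1000 = 4.0332162 kg
Cost = 4.0332162 * 318.2 = 1283.3694 $


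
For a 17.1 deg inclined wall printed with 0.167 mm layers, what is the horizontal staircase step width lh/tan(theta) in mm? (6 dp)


step = 0.167 / tan(17.1) = 0.542842 mm


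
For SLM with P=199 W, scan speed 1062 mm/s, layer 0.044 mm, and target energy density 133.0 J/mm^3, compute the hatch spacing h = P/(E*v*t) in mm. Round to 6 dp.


h = 199 / (133.0*1062*0.044) = 0.03202 mm


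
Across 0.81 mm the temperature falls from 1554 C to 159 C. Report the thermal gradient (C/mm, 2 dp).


G = (1554-159)/0.81 = 1722.22 C/mm


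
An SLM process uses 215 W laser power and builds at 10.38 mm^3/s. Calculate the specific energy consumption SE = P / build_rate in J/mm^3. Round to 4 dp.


SE = 215 / 10.38 = 20.7129 J/mm^3


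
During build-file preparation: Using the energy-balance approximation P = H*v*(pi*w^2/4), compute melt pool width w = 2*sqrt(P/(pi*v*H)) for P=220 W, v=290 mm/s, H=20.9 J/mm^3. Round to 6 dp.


w = 2*sqrt(220/(pi*290*20.9)) = 0.214978 mm


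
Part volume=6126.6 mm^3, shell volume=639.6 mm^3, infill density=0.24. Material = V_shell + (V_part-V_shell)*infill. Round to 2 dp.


V_infill = (6126.6 - 639.6) * 0.24 = 1316.88
V_total = 639.6 + 1316.88 = 1956.48 mm^3


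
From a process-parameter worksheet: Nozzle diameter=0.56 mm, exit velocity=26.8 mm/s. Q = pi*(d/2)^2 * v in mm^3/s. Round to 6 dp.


A = pi*(0.56/2)^2 = 0.24630086 mm^2
Q = 0.24630086 * 26.8 = 6.600863 mm^3/s


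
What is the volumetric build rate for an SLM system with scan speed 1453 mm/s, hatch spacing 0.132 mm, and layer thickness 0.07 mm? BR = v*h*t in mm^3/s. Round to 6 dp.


Rate = 1453 * 0.132 * 0.07 = 13.42572 mm^3/s


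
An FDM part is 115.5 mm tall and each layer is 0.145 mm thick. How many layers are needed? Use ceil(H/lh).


Layers = ceil(115.5/0.145) = 797


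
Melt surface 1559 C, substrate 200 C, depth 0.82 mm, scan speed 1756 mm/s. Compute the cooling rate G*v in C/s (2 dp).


G = (1559-200)/0.82 = 1657.31707317 C/mm
CR = 1657.31707317 * 1756 = 2910248.78 C/s


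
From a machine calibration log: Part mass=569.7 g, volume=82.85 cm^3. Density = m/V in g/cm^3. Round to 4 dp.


rho = 569.7 / 82.85 = 6.8763 g/cm^3


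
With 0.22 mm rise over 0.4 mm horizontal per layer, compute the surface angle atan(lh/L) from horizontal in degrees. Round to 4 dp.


angle = atan(0.22/0.4) = 28.8108 degrees


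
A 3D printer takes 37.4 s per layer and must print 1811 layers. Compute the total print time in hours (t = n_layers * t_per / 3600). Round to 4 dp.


t = 1811 * 37.4 / 3600 = 18.8143 hrs


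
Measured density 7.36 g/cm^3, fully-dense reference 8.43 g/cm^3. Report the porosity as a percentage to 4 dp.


Porosity = (1-7.36/8.43)*100 = 12.6928 %


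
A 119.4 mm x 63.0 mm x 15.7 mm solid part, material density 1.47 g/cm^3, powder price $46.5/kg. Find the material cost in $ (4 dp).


V = 119.4 * 63.0 * 15.7 = 118098.54 mm^3 = 118.09854 cm^3
Mass = 118.09854 * 1.47 / 1000 = 0.17360485 kg
Cost = 0.17360485 * 46.5 = 8.0726 $


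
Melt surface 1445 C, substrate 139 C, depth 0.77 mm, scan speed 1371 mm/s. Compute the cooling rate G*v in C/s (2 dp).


G = (1445-139)/0.77 = 1696.1038961 C/mm
CR = 1696.1038961 * 1371 = 2325358.44 C/s


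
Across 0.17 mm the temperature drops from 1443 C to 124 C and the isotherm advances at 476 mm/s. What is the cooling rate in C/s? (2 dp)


G = (1443-124)/0.17 = 7758.82352941 C/mm
CR = 7758.82352941 * 476 = 3693200.0 C/s


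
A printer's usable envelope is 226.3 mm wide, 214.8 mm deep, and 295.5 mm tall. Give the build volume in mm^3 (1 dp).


V = 226.3 * 214.8 * 295.5 = 14364030.4 mm^3


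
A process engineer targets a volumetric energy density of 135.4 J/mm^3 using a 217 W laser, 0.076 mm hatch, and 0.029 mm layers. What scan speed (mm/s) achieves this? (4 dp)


v = 217 / (135.4*0.076*0.029) = 727.1592 mm/s


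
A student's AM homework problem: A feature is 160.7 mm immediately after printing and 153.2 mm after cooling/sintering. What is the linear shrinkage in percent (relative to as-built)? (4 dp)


Shrinkage = ((160.7-153.2)/160.7)*100 = 4.6671 %


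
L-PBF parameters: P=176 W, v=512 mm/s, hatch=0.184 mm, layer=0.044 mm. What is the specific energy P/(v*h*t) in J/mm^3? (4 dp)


Build rate = 512 * 0.184 * 0.044 = 4.145152 mm^3/s
SE = 176 / 4.145152 = 42.4592 J/mm^3


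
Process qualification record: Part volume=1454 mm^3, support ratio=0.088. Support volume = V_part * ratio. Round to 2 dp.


V_support = 1454 * 0.088 = 127.95 mm^3


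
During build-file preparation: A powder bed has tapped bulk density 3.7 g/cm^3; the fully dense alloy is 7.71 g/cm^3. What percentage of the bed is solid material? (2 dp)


Packing = (3.7/7.71)*100 = 47.99 %


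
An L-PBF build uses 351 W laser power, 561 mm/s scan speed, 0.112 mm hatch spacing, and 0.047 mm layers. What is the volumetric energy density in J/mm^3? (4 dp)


E = 351 / (561*0.112*0.047) = 118.858 J/mm^3


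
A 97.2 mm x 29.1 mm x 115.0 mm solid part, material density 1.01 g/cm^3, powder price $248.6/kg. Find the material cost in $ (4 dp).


V = 97.2 * 29.1 * 115.0 = 325279.8 mm^3 = 325.2798 cm^3
Mass = 325.2798 * 1.01 / 1000 = 0.3285326 kg
Cost = 0.3285326 * 248.6 = 81.6732 $


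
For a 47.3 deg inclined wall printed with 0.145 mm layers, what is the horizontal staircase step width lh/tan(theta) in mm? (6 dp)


step = 0.145 / tan(47.3) = 0.133802 mm


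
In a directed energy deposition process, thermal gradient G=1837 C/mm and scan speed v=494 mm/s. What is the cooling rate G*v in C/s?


CR = 1837 * 494 = 907478 C/s


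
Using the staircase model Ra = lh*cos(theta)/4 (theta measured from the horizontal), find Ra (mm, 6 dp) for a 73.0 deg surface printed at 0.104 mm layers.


Ra = 0.104 * cos(73.0) / 4 = 0.007602 mm
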